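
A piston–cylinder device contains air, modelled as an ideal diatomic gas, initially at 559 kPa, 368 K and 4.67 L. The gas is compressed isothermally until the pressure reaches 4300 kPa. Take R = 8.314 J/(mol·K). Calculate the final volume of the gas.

0.607 L

Isothermal: T stays 368 K; PV = const ⇒ V₂ = 0.607 L, P₂ = 4300 kPa.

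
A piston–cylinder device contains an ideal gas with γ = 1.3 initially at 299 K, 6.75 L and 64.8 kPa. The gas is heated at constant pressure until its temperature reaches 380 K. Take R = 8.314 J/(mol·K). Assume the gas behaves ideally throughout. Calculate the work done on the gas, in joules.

n = P₁V₁/(RT₁) = 64.8×6.75/(8.314×299) = 0.176 mol.
Isobaric: P stays 64.8 kPa; V/T = const ⇒ T₂ = 380 K, V₂ = 8.58 L.
W = PΔV = 64.8×(8.58−6.75) kPa·L = 118 J.
Work done on the gas = −W_by = -118 J.

-118 J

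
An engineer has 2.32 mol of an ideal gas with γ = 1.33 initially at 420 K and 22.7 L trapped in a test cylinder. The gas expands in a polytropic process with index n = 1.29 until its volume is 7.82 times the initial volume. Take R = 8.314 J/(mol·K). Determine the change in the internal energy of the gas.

-11000 J

P₁ = nRT₁/V₁ = 2.32×8.314×420/22.7 = 357 kPa.
Polytropic n=1.29: T₂ = T₁(V₁/V₂)^(n−1) = 420×(0.128)^0.29 = 231 K; P₂ = P₁(V₁/V₂)^n = 25.1 kPa.
For an ideal gas ΔU = nCvΔT with Cv = R/(γ−1) = 25.2 J/(mol·K).
ΔU = 2.32×25.2×(231−420) = -11000 J.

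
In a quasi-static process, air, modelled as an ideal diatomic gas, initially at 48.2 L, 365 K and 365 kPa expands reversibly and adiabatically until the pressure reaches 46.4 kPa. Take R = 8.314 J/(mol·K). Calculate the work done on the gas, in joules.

n = P₁V₁/(RT₁) = 365×48.2/(8.314×365) = 5.80 mol.
Adiabatic: T₂/T₁ = (P₂/P₁)^((γ−1)/γ) ⇒ T₂ = 365×(0.127)^0.286 = 202 K; V₂ = 210 L.
ΔU = nCvΔT = 5.80×20.8×(202−365) = -19600 J.
Q = 0 for an adiabatic process, so W = −ΔU = 19600 J.
Work done on the gas = −W_by = -19600 J.

-19600 J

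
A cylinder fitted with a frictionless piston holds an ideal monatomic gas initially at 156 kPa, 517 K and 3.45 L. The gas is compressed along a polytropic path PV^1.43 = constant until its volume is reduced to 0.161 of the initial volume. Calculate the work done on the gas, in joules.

1490 J

n = P₁V₁/(RT₁) = 156×3.45/(8.314×517) = 0.125 mol.
Polytropic n=1.43: T₂ = T₁(V₁/V₂)^(n−1) = 517×(6.21)^0.43 = 1130 K; P₂ = P₁(V₁/V₂)^n = 2130 kPa.
W = (P₁V₁−P₂V₂)/(n−1) = (156×3.45−2130×0.555)/0.43 = -1490 J.
Work done on the gas = −W_by = 1490 J.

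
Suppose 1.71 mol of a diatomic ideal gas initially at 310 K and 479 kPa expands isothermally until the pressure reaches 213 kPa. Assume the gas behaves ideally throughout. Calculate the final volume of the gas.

20.7 L

V₁ = nRT₁/P₁ = 1.71×8.314×310/479 = 9.20 L.
Isothermal: T stays 310 K; PV = const ⇒ V₂ = 20.7 L, P₂ = 213 kPa.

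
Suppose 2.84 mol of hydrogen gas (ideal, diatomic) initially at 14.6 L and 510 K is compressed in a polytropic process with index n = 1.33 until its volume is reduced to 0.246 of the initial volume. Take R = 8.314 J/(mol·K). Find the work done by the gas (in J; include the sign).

-21500 J

P₁ = nRT₁/V₁ = 2.84×8.314×510/14.6 = 825 kPa.
Polytropic n=1.33: T₂ = T₁(V₁/V₂)^(n−1) = 510×(4.07)^0.33 = 810 K; P₂ = P₁(V₁/V₂)^n = 5330 kPa.
W = (P₁V₁−P₂V₂)/(n−1) = (825×14.6−5330×3.59)/0.33 = -21500 J.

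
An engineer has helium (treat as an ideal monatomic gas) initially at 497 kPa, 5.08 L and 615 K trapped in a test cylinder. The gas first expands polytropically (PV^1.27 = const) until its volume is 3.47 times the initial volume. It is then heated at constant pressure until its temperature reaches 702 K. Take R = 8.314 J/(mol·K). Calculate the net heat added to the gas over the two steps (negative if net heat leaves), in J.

4280 J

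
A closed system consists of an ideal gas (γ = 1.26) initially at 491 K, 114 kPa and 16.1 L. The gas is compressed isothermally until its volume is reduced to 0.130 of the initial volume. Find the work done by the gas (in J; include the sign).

n = P₁V₁/(RT₁) = 114×16.1/(8.314×491) = 0.450 mol.
Isothermal: T stays 491 K; PV = const ⇒ V₂ = 2.09 L, P₂ = 877 kPa.
W = nRT ln(V₂/V₁) = 0.450×8.314×491×ln(0.130) = -3740 J.

-3740 J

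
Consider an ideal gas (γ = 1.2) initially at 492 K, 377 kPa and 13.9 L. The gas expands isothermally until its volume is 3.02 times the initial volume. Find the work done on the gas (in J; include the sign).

n = P₁V₁/(RT₁) = 377×13.9/(8.314×492) = 1.28 mol.
Isothermal: T stays 492 K; PV = const ⇒ V₂ = 42.0 L, P₂ = 125 kPa.
W = nRT ln(V₂/V₁) = 1.28×8.314×492×ln(3.02) = 5790 J.
Work done on the gas = −W_by = -5790 J.

-5790 J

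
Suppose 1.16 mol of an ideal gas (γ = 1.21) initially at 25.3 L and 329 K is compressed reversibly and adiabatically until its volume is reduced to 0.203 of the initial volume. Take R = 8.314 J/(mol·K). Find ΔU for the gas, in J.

P₁ = nRT₁/V₁ = 1.16×8.314×329/25.3 = 125 kPa.
Adiabatic: TV^(γ−1) = const ⇒ T₂ = 329×(4.93)^0.210 = 460 K; PV^γ = const ⇒ P₂ = 864 kPa.
For an ideal gas ΔU = nCvΔT with Cv = R/(γ−1) = 39.6 J/(mol·K).
ΔU = 1.16×39.6×(460−329) = 6010 J.

6010 J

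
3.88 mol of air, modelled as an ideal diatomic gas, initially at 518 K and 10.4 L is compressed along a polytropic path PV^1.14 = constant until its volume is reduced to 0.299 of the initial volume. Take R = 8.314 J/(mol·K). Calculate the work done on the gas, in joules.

22000 J

P₁ = nRT₁/V₁ = 3.88×8.314×518/10.4 = 1610 kPa.
Polytropic n=1.14: T₂ = T₁(V₁/V₂)^(n−1) = 518×(3.34)^0.14 = 613 K; P₂ = P₁(V₁/V₂)^n = 6360 kPa.
W = (P₁V₁−P₂V₂)/(n−1) = (1610×10.4−6360×3.11)/0.14 = -22000 J.
Work done on the gas = −W_by = 22000 J.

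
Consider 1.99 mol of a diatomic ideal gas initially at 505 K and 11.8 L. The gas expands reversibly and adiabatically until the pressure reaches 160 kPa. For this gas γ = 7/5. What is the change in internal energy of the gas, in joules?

-7230 J

P₁ = nRT₁/V₁ = 1.99×8.314×505/11.8 = 708 kPa.
Adiabatic: T₂/T₁ = (P₂/P₁)^((γ−1)/γ) ⇒ T₂ = 505×(0.226)^0.286 = 330 K; V₂ = 34.1 L.
For an ideal gas ΔU = nCvΔT with Cv = (5/2)R = 20.8 J/(mol·K).
ΔU = 1.99×20.8×(330−505) = -7230 J.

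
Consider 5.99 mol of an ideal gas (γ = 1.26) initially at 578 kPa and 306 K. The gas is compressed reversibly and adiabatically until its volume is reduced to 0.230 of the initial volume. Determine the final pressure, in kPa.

V₁ = nRT₁/P₁ = 5.99×8.314×306/578 = 26.4 L.
Adiabatic: TV^(γ−1) = const ⇒ T₂ = 306×(4.35)^0.260 = 448 K; PV^γ = const ⇒ P₂ = 3680 kPa.

3680 kPa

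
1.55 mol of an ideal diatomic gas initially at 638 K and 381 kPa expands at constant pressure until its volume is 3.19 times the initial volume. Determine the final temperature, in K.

2040 K

V₁ = nRT₁/P₁ = 1.55×8.314×638/381 = 21.6 L.
Isobaric: P stays 381 kPa; V/T = const ⇒ T₂ = 2040 K, V₂ = 68.8 L.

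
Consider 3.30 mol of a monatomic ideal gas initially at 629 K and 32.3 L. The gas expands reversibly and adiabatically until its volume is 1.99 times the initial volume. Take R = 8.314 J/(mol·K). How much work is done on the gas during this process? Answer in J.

-9520 J

P₁ = nRT₁/V₁ = 3.30×8.314×629/32.3 = 534 kPa.
Adiabatic: TV^(γ−1) = const ⇒ T₂ = 629×(0.503)^0.667 = 398 K; PV^γ = const ⇒ P₂ = 170 kPa.
ΔU = nCvΔT = 3.30×12.5×(398−629) = -9520 J.
Q = 0 for an adiabatic process, so W = −ΔU = 9520 J.
Work done on the gas = −W_by = -9520 J.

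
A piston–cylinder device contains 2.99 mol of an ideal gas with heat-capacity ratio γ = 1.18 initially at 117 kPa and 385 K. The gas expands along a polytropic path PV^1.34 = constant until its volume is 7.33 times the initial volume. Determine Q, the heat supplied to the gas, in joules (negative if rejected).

-12300 J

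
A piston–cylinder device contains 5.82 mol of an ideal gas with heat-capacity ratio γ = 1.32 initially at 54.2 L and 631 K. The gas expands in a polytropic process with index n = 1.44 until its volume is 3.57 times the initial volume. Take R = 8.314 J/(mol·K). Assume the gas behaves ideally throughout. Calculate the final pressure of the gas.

90.1 kPa

P₁ = nRT₁/V₁ = 5.82×8.314×631/54.2 = 563 kPa.
Polytropic n=1.44: T₂ = T₁(V₁/V₂)^(n−1) = 631×(0.280)^0.44 = 360 K; P₂ = P₁(V₁/V₂)^n = 90.1 kPa.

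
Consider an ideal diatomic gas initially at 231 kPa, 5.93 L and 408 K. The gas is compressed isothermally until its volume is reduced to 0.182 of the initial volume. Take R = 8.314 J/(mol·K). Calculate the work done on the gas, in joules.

n = P₁V₁/(RT₁) = 231×5.93/(8.314×408) = 0.404 mol.
Isothermal: T stays 408 K; PV = const ⇒ V₂ = 1.08 L, P₂ = 1270 kPa.
W = nRT ln(V₂/V₁) = 0.404×8.314×408×ln(0.182) = -2330 J.
Work done on the gas = −W_by = 2330 J.

2330 J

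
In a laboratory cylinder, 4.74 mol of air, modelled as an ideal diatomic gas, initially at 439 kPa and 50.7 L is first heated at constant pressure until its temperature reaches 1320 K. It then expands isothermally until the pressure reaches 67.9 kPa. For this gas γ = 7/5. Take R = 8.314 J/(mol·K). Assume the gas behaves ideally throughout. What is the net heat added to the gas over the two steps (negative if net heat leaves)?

T₁ = P₁V₁/(nR) = 439×50.7/(4.74×8.314) = 565 K.
Step 1 — Isobaric: P stays 439 kPa; V/T = const ⇒ T₂ = 1320 K, V₂ = 118 L.
W = PΔV = 439×(118−50.7) kPa·L = 29800 J.
ΔU = nCvΔT = 4.74×20.8×(1320−565) = 74400 J.
Q = ΔU + W = nCpΔT = 104000 J.
State after step 1: P = 439 kPa, V = 118 L, T = 1320 K.
Step 2 — Isothermal: T stays 1320 K; PV = const ⇒ V₂ = 766 L, P₂ = 67.9 kPa.
ΔU = 0 (ideal gas, T constant).
W = nRT ln(V₂/V₁) = 4.74×8.314×1320×ln(6.47) = 97100 J.
Q = ΔU + W = 97100 J.
Net over both steps: W = 127000 J, Q = 201000 J, ΔU = 74400 J.

201000 J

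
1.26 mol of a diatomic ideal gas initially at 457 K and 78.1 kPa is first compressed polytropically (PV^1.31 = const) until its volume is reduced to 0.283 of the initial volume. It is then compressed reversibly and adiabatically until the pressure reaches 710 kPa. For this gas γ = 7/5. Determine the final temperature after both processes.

792 K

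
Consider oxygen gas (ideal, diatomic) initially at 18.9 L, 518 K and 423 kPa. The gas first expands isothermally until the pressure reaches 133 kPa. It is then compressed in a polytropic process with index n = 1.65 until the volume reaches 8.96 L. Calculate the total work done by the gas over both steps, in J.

-20800 J

n = P₁V₁/(RT₁) = 423×18.9/(8.314×518) = 1.86 mol.
Step 1 — Isothermal: T stays 518 K; PV = const ⇒ V₂ = 60.1 L, P₂ = 133 kPa.
ΔU = 0 (ideal gas, T constant).
W = nRT ln(V₂/V₁) = 1.86×8.314×518×ln(3.18) = 9250 J.
Q = ΔU + W = 9250 J.
State after step 1: P = 133 kPa, V = 60.1 L, T = 518 K.
Step 2 — Polytropic n=1.65: T₂ = T₁(V₁/V₂)^(n−1) = 518×(6.71)^0.65 = 1790 K; P₂ = P₁(V₁/V₂)^n = 3070 kPa.
W = (P₁V₁−P₂V₂)/(n−1) = (133×60.1−3070×8.96)/0.65 = -30100 J.
ΔU = nCvΔT = 1.86×20.8×(1790−518) = 48900 J.
Q = ΔU + W = 18800 J.
Net over both steps: W = -20800 J, Q = 28100 J, ΔU = 48900 J.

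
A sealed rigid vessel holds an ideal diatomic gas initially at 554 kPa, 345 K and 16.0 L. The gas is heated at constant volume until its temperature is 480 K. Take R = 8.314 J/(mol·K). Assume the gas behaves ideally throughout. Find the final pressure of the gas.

771 kPa

Isochoric: V stays 16.0 L; P/T = const ⇒ T₂ = 480 K, P₂ = 771 kPa.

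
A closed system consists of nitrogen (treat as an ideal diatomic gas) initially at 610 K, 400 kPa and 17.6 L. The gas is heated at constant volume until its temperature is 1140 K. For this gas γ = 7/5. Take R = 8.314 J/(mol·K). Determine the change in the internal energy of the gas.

15300 J

n = P₁V₁/(RT₁) = 400×17.6/(8.314×610) = 1.39 mol.
Isochoric: V stays 17.6 L; P/T = const ⇒ T₂ = 1140 K, P₂ = 748 kPa.
For an ideal gas ΔU = nCvΔT with Cv = (5/2)R = 20.8 J/(mol·K).
ΔU = 1.39×20.8×(1140−610) = 15300 J.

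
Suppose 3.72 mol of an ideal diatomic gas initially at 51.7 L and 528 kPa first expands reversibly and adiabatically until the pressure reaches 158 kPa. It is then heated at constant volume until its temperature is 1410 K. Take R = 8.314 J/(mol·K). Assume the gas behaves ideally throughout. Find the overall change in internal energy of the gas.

40800 J

T₁ = P₁V₁/(nR) = 528×51.7/(3.72×8.314) = 883 K.
Step 1 — Adiabatic: T₂/T₁ = (P₂/P₁)^((γ−1)/γ) ⇒ T₂ = 883×(0.299)^0.286 = 625 K; V₂ = 122 L.
ΔU = nCvΔT = 3.72×20.8×(625−883) = -19900 J.
Q = 0 for an adiabatic process, so W = −ΔU = 19900 J.
State after step 1: P = 158 kPa, V = 122 L, T = 625 K.
Step 2 — Isochoric: V stays 122 L; P/T = const ⇒ T₂ = 1410 K, P₂ = 356 kPa.
W = 0 (no volume change).
ΔU = nCvΔT = 3.72×20.8×(1410−625) = 60700 J.
Q = ΔU = 60700 J.
Net over both steps: W = 19900 J, Q = 60700 J, ΔU = 40800 J.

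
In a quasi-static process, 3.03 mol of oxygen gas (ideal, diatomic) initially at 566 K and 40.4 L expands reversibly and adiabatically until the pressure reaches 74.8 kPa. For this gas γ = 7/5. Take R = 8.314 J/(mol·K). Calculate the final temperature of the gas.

363 K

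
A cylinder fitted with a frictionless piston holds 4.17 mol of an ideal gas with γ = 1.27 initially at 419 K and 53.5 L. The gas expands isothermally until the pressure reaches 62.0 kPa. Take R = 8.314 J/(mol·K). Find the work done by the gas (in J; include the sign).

21500 J

P₁ = nRT₁/V₁ = 4.17×8.314×419/53.5 = 272 kPa.
Isothermal: T stays 419 K; PV = const ⇒ V₂ = 234 L, P₂ = 62.0 kPa.
W = nRT ln(V₂/V₁) = 4.17×8.314×419×ln(4.38) = 21500 J.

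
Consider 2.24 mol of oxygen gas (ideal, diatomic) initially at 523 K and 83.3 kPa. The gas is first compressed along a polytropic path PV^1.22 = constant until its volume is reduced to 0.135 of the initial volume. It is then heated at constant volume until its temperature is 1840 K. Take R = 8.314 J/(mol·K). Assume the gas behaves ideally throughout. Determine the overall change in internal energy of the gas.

61300 J

V₁ = nRT₁/P₁ = 2.24×8.314×523/83.3 = 117 L.
Step 1 — Polytropic n=1.22: T₂ = T₁(V₁/V₂)^(n−1) = 523×(7.41)^0.22 = 813 K; P₂ = P₁(V₁/V₂)^n = 959 kPa.
W = (P₁V₁−P₂V₂)/(n−1) = (83.3×117−959×15.8)/0.22 = -24500 J.
ΔU = nCvΔT = 2.24×20.8×(813−523) = 13500 J.
Q = ΔU + W = -11000 J.
State after step 1: P = 959 kPa, V = 15.8 L, T = 813 K.
Step 2 — Isochoric: V stays 15.8 L; P/T = const ⇒ T₂ = 1840 K, P₂ = 2170 kPa.
W = 0 (no volume change).
ΔU = nCvΔT = 2.24×20.8×(1840−813) = 47800 J.
Q = ΔU = 47800 J.
Net over both steps: W = -24500 J, Q = 36800 J, ΔU = 61300 J.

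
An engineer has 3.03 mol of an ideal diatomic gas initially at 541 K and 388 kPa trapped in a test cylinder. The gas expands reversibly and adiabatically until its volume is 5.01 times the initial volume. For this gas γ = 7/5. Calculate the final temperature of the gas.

V₁ = nRT₁/P₁ = 3.03×8.314×541/388 = 35.1 L.
Adiabatic: TV^(γ−1) = const ⇒ T₂ = 541×(0.200)^0.400 = 284 K; PV^γ = const ⇒ P₂ = 40.6 kPa.

284 K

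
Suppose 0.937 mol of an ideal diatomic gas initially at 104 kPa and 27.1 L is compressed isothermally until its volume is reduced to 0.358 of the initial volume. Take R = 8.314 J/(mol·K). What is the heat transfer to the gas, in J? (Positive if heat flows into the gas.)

-2900 J

T₁ = P₁V₁/(nR) = 104×27.1/(0.937×8.314) = 362 K.
Isothermal: T stays 362 K; PV = const ⇒ V₂ = 9.70 L, P₂ = 291 kPa.
ΔU = 0 (ideal gas, T constant).
W = nRT ln(V₂/V₁) = 0.937×8.314×362×ln(0.358) = -2900 J.
Q = ΔU + W = -2900 J.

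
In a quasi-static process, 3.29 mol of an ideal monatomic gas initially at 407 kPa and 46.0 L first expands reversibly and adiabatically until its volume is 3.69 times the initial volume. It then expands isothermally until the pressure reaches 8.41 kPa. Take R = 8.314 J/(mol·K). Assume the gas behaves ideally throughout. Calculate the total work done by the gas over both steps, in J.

T₁ = P₁V₁/(nR) = 407×46.0/(3.29×8.314) = 684 K.
Step 1 — Adiabatic: TV^(γ−1) = const ⇒ T₂ = 684×(0.271)^0.667 = 287 K; PV^γ = const ⇒ P₂ = 46.2 kPa.
ΔU = nCvΔT = 3.29×12.5×(287−684) = -16300 J.
Q = 0 for an adiabatic process, so W = −ΔU = 16300 J.
State after step 1: P = 46.2 kPa, V = 170 L, T = 287 K.
Step 2 — Isothermal: T stays 287 K; PV = const ⇒ V₂ = 932 L, P₂ = 8.41 kPa.
ΔU = 0 (ideal gas, T constant).
W = nRT ln(V₂/V₁) = 3.29×8.314×287×ln(5.49) = 13400 J.
Q = ΔU + W = 13400 J.
Net over both steps: W = 29700 J, Q = 13400 J, ΔU = -16300 J.

29700 J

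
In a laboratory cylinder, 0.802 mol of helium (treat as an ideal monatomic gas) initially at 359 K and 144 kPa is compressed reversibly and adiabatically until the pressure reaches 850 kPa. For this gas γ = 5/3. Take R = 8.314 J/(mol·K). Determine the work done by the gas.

-3710 J

V₁ = nRT₁/P₁ = 0.802×8.314×359/144 = 16.6 L.
Adiabatic: T₂/T₁ = (P₂/P₁)^((γ−1)/γ) ⇒ T₂ = 359×(5.90)^0.400 = 730 K; V₂ = 5.73 L.
ΔU = nCvΔT = 0.802×12.5×(730−359) = 3710 J.
Q = 0 for an adiabatic process, so W = −ΔU = -3710 J.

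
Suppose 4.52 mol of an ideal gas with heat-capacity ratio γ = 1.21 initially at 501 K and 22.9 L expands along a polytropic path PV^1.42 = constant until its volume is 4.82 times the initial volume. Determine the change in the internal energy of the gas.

-43300 J

P₁ = nRT₁/V₁ = 4.52×8.314×501/22.9 = 822 kPa.
Polytropic n=1.42: T₂ = T₁(V₁/V₂)^(n−1) = 501×(0.207)^0.42 = 259 K; P₂ = P₁(V₁/V₂)^n = 88.1 kPa.
For an ideal gas ΔU = nCvΔT with Cv = R/(γ−1) = 39.6 J/(mol·K).
ΔU = 4.52×39.6×(259−501) = -43300 J.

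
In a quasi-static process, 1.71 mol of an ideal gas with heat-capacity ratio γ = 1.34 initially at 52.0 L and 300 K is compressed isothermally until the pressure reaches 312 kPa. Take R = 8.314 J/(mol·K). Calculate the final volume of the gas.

P₁ = nRT₁/V₁ = 1.71×8.314×300/52.0 = 82.0 kPa.
Isothermal: T stays 300 K; PV = const ⇒ V₂ = 13.7 L, P₂ = 312 kPa.

13.7 L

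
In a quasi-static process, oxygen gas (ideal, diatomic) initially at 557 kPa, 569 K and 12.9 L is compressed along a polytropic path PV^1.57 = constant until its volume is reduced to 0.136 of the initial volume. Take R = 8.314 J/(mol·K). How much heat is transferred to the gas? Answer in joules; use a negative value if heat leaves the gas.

n = P₁V₁/(RT₁) = 557×12.9/(8.314×569) = 1.52 mol.
Polytropic n=1.57: T₂ = T₁(V₁/V₂)^(n−1) = 569×(7.35)^0.57 = 1770 K; P₂ = P₁(V₁/V₂)^n = 12800 kPa.
W = (P₁V₁−P₂V₂)/(n−1) = (557×12.9−12800×1.75)/0.57 = -26700 J.
ΔU = nCvΔT = 1.52×20.8×(1770−569) = 38000 J.
Q = ΔU + W = 11300 J.

11300 J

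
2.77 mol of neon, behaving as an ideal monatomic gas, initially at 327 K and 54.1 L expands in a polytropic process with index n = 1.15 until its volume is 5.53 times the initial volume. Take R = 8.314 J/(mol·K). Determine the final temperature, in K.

253 K

P₁ = nRT₁/V₁ = 2.77×8.314×327/54.1 = 139 kPa.
Polytropic n=1.15: T₂ = T₁(V₁/V₂)^(n−1) = 327×(0.181)^0.15 = 253 K; P₂ = P₁(V₁/V₂)^n = 19.5 kPa.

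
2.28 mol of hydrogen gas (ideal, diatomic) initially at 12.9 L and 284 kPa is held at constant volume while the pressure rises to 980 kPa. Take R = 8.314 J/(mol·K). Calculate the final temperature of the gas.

T₁ = P₁V₁/(nR) = 284×12.9/(2.28×8.314) = 193 K.
Isochoric: V stays 12.9 L; P/T = const ⇒ T₂ = 667 K, P₂ = 980 kPa.

667 K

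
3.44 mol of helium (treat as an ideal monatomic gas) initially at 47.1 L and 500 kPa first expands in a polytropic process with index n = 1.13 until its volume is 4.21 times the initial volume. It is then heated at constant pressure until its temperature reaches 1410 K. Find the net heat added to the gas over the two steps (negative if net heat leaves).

76800 J

T₁ = P₁V₁/(nR) = 500×47.1/(3.44×8.314) = 823 K.
Step 1 — Polytropic n=1.13: T₂ = T₁(V₁/V₂)^(n−1) = 823×(0.238)^0.13 = 683 K; P₂ = P₁(V₁/V₂)^n = 98.5 kPa.
W = (P₁V₁−P₂V₂)/(n−1) = (500×47.1−98.5×198)/0.13 = 30900 J.
ΔU = nCvΔT = 3.44×12.5×(683−823) = -6020 J.
Q = ΔU + W = 24900 J.
State after step 1: P = 98.5 kPa, V = 198 L, T = 683 K.
Step 2 — Isobaric: P stays 98.5 kPa; V/T = const ⇒ T₂ = 1410 K, V₂ = 409 L.
W = PΔV = 98.5×(409−198) kPa·L = 20800 J.
ΔU = nCvΔT = 3.44×12.5×(1410−683) = 31200 J.
Q = ΔU + W = nCpΔT = 52000 J.
Net over both steps: W = 51700 J, Q = 76800 J, ΔU = 25200 J.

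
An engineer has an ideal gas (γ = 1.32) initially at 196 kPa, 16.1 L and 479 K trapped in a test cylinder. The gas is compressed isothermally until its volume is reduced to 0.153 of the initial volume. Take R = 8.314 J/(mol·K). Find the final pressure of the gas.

1280 kPa

Isothermal: T stays 479 K; PV = const ⇒ V₂ = 2.46 L, P₂ = 1280 kPa.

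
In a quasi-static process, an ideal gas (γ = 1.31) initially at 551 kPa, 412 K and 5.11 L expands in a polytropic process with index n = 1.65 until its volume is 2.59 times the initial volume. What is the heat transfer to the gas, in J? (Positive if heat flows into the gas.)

n = P₁V₁/(RT₁) = 551×5.11/(8.314×412) = 0.822 mol.
Polytropic n=1.65: T₂ = T₁(V₁/V₂)^(n−1) = 412×(0.386)^0.65 = 222 K; P₂ = P₁(V₁/V₂)^n = 115 kPa.
W = (P₁V₁−P₂V₂)/(n−1) = (551×5.11−115×13.2)/0.65 = 2000 J.
ΔU = nCvΔT = 0.822×26.8×(222−412) = -4190 J.
Q = ΔU + W = -2190 J.

-2190 J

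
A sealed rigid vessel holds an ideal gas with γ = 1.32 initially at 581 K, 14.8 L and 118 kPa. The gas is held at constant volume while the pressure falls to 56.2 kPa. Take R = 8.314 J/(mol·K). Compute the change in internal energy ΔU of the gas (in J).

-2860 J

n = P₁V₁/(RT₁) = 118×14.8/(8.314×581) = 0.362 mol.
Isochoric: V stays 14.8 L; P/T = const ⇒ T₂ = 277 K, P₂ = 56.2 kPa.
For an ideal gas ΔU = nCvΔT with Cv = R/(γ−1) = 26.0 J/(mol·K).
ΔU = 0.362×26.0×(277−581) = -2860 J.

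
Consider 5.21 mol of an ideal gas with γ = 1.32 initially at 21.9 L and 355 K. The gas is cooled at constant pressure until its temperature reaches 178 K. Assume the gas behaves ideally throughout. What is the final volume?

P₁ = nRT₁/V₁ = 5.21×8.314×355/21.9 = 702 kPa.
Isobaric: P stays 702 kPa; V/T = const ⇒ T₂ = 178 K, V₂ = 11.0 L.

11.0 L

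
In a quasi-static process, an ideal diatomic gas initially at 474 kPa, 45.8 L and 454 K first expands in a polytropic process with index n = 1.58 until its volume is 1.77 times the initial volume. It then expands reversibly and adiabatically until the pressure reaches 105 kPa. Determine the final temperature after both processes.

274 K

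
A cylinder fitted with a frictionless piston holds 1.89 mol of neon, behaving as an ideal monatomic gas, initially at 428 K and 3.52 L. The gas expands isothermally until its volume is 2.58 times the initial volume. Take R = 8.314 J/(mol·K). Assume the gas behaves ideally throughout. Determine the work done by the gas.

6370 J

P₁ = nRT₁/V₁ = 1.89×8.314×428/3.52 = 1910 kPa.
Isothermal: T stays 428 K; PV = const ⇒ V₂ = 9.08 L, P₂ = 741 kPa.
W = nRT ln(V₂/V₁) = 1.89×8.314×428×ln(2.58) = 6370 J.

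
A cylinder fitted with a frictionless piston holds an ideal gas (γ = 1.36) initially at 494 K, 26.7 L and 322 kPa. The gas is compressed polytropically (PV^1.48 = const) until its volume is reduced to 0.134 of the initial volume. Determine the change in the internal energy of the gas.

n = P₁V₁/(RT₁) = 322×26.7/(8.314×494) = 2.09 mol.
Polytropic n=1.48: T₂ = T₁(V₁/V₂)^(n−1) = 494×(7.46)^0.48 = 1300 K; P₂ = P₁(V₁/V₂)^n = 6310 kPa.
For an ideal gas ΔU = nCvΔT with Cv = R/(γ−1) = 23.1 J/(mol·K).
ΔU = 2.09×23.1×(1300−494) = 38800 J.

38800 J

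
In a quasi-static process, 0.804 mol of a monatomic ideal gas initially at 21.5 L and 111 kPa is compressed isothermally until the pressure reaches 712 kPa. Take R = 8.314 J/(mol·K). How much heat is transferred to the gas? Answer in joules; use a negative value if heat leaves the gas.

T₁ = P₁V₁/(nR) = 111×21.5/(0.804×8.314) = 357 K.
Isothermal: T stays 357 K; PV = const ⇒ V₂ = 3.35 L, P₂ = 712 kPa.
ΔU = 0 (ideal gas, T constant).
W = nRT ln(V₂/V₁) = 0.804×8.314×357×ln(0.156) = -4440 J.
Q = ΔU + W = -4440 J.

-4440 J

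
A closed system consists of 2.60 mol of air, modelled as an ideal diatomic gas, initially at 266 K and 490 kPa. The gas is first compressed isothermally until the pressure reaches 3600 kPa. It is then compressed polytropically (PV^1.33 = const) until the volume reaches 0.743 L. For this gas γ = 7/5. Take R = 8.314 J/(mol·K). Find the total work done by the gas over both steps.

V₁ = nRT₁/P₁ = 2.60×8.314×266/490 = 11.7 L.
Step 1 — Isothermal: T stays 266 K; PV = const ⇒ V₂ = 1.60 L, P₂ = 3600 kPa.
ΔU = 0 (ideal gas, T constant).
W = nRT ln(V₂/V₁) = 2.60×8.314×266×ln(0.136) = -11500 J.
Q = ΔU + W = -11500 J.
State after step 1: P = 3600 kPa, V = 1.60 L, T = 266 K.
Step 2 — Polytropic n=1.33: T₂ = T₁(V₁/V₂)^(n−1) = 266×(2.15)^0.33 = 342 K; P₂ = P₁(V₁/V₂)^n = 9960 kPa.
W = (P₁V₁−P₂V₂)/(n−1) = (3600×1.60−9960×0.743)/0.33 = -5010 J.
ΔU = nCvΔT = 2.60×20.8×(342−266) = 4130 J.
Q = ΔU + W = -876 J.
Net over both steps: W = -16500 J, Q = -12300 J, ΔU = 4130 J.

-16500 J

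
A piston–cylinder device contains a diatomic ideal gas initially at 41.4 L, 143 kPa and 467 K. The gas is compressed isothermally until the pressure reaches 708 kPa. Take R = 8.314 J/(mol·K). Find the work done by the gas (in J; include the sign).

-9470 J

n = P₁V₁/(RT₁) = 143×41.4/(8.314×467) = 1.52 mol.
Isothermal: T stays 467 K; PV = const ⇒ V₂ = 8.36 L, P₂ = 708 kPa.
W = nRT ln(V₂/V₁) = 1.52×8.314×467×ln(0.202) = -9470 J.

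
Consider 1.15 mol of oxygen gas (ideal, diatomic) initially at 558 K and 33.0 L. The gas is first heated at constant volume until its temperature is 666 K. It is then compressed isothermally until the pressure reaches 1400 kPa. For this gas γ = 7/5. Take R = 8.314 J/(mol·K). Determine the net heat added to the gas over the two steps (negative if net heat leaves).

P₁ = nRT₁/V₁ = 1.15×8.314×558/33.0 = 162 kPa.
Step 1 — Isochoric: V stays 33.0 L; P/T = const ⇒ T₂ = 666 K, P₂ = 193 kPa.
W = 0 (no volume change).
ΔU = nCvΔT = 1.15×20.8×(666−558) = 2580 J.
Q = ΔU = 2580 J.
State after step 1: P = 193 kPa, V = 33.0 L, T = 666 K.
Step 2 — Isothermal: T stays 666 K; PV = const ⇒ V₂ = 4.55 L, P₂ = 1400 kPa.
ΔU = 0 (ideal gas, T constant).
W = nRT ln(V₂/V₁) = 1.15×8.314×666×ln(0.138) = -12600 J.
Q = ΔU + W = -12600 J.
Net over both steps: W = -12600 J, Q = -10000 J, ΔU = 2580 J.

-10000 J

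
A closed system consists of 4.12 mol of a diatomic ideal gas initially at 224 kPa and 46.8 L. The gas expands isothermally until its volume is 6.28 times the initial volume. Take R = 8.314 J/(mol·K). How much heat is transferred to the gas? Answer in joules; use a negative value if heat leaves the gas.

19300 J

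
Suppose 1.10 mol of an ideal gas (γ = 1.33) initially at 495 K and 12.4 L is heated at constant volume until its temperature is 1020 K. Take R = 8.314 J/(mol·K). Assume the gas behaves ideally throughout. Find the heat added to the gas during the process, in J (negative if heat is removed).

P₁ = nRT₁/V₁ = 1.10×8.314×495/12.4 = 365 kPa.
Isochoric: V stays 12.4 L; P/T = const ⇒ T₂ = 1020 K, P₂ = 752 kPa.
W = 0 (no volume change).
ΔU = nCvΔT = 1.10×25.2×(1020−495) = 14500 J.
Q = ΔU = 14500 J.

14500 J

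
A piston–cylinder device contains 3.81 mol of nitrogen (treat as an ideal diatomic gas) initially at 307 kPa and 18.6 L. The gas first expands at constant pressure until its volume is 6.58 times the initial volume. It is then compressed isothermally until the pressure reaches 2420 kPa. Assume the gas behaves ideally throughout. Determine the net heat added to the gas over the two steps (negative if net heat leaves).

33900 J

T₁ = P₁V₁/(nR) = 307×18.6/(3.81×8.314) = 180 K.
Step 1 — Isobaric: P stays 307 kPa; V/T = const ⇒ T₂ = 1190 K, V₂ = 122 L.
W = PΔV = 307×(122−18.6) kPa·L = 31900 J.
ΔU = nCvΔT = 3.81×20.8×(1190−180) = 79700 J.
Q = ΔU + W = nCpΔT = 112000 J.
State after step 1: P = 307 kPa, V = 122 L, T = 1190 K.
Step 2 — Isothermal: T stays 1190 K; PV = const ⇒ V₂ = 15.5 L, P₂ = 2420 kPa.
ΔU = 0 (ideal gas, T constant).
W = nRT ln(V₂/V₁) = 3.81×8.314×1190×ln(0.127) = -77600 J.
Q = ΔU + W = -77600 J.
Net over both steps: W = -45700 J, Q = 33900 J, ΔU = 79700 J.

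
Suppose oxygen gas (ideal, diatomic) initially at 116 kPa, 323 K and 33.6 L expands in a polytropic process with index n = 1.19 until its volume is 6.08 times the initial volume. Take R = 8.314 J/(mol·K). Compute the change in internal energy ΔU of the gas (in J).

-2830 J

n = P₁V₁/(RT₁) = 116×33.6/(8.314×323) = 1.45 mol.
Polytropic n=1.19: T₂ = T₁(V₁/V₂)^(n−1) = 323×(0.164)^0.19 = 229 K; P₂ = P₁(V₁/V₂)^n = 13.5 kPa.
For an ideal gas ΔU = nCvΔT with Cv = (5/2)R = 20.8 J/(mol·K).
ΔU = 1.45×20.8×(229−323) = -2830 J.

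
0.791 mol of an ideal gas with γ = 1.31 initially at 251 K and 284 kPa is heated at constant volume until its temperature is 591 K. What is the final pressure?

V₁ = nRT₁/P₁ = 0.791×8.314×251/284 = 5.81 L.
Isochoric: V stays 5.81 L; P/T = const ⇒ T₂ = 591 K, P₂ = 669 kPa.

669 kPa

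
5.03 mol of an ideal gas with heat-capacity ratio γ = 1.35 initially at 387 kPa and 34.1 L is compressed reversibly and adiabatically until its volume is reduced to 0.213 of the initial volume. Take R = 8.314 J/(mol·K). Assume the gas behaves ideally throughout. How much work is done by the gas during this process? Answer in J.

-27100 J

T₁ = P₁V₁/(nR) = 387×34.1/(5.03×8.314) = 316 K.
Adiabatic: TV^(γ−1) = const ⇒ T₂ = 316×(4.69)^0.350 = 542 K; PV^γ = const ⇒ P₂ = 3120 kPa.
ΔU = nCvΔT = 5.03×23.8×(542−316) = 27100 J.
Q = 0 for an adiabatic process, so W = −ΔU = -27100 J.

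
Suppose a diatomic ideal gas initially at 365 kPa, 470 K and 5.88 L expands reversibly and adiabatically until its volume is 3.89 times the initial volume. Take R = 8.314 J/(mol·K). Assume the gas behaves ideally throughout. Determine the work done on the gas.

n = P₁V₁/(RT₁) = 365×5.88/(8.314×470) = 0.549 mol.
Adiabatic: TV^(γ−1) = const ⇒ T₂ = 470×(0.257)^0.400 = 273 K; PV^γ = const ⇒ P₂ = 54.5 kPa.
ΔU = nCvΔT = 0.549×20.8×(273−470) = -2250 J.
Q = 0 for an adiabatic process, so W = −ΔU = 2250 J.
Work done on the gas = −W_by = -2250 J.

-2250 J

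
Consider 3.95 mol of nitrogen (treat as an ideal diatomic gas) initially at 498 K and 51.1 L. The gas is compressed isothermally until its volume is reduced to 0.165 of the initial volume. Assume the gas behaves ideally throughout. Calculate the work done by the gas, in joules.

-29500 J

P₁ = nRT₁/V₁ = 3.95×8.314×498/51.1 = 320 kPa.
Isothermal: T stays 498 K; PV = const ⇒ V₂ = 8.43 L, P₂ = 1940 kPa.
W = nRT ln(V₂/V₁) = 3.95×8.314×498×ln(0.165) = -29500 J.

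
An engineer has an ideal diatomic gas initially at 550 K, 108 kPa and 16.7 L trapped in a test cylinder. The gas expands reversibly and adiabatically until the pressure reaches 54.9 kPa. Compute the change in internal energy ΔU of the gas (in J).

-793 J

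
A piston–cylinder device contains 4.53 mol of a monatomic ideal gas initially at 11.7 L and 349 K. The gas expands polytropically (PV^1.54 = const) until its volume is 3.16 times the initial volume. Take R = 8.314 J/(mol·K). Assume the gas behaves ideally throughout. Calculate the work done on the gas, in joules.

P₁ = nRT₁/V₁ = 4.53×8.314×349/11.7 = 1120 kPa.
Polytropic n=1.54: T₂ = T₁(V₁/V₂)^(n−1) = 349×(0.316)^0.54 = 187 K; P₂ = P₁(V₁/V₂)^n = 191 kPa.
W = (P₁V₁−P₂V₂)/(n−1) = (1120×11.7−191×37.0)/0.54 = 11300 J.
Work done on the gas = −W_by = -11300 J.

-11300 J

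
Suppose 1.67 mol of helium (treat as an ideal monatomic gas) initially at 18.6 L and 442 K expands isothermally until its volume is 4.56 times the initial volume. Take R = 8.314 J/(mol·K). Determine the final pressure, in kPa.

72.4 kPa

P₁ = nRT₁/V₁ = 1.67×8.314×442/18.6 = 330 kPa.
Isothermal: T stays 442 K; PV = const ⇒ V₂ = 84.8 L, P₂ = 72.4 kPa.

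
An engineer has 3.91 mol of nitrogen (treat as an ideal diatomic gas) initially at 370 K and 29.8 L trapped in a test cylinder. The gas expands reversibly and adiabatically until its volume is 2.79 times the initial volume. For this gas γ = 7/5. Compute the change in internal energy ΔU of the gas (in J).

P₁ = nRT₁/V₁ = 3.91×8.314×370/29.8 = 404 kPa.
Adiabatic: TV^(γ−1) = const ⇒ T₂ = 370×(0.358)^0.400 = 245 K; PV^γ = const ⇒ P₂ = 96.0 kPa.
For an ideal gas ΔU = nCvΔT with Cv = (5/2)R = 20.8 J/(mol·K).
ΔU = 3.91×20.8×(245−370) = -10100 J.

-10100 J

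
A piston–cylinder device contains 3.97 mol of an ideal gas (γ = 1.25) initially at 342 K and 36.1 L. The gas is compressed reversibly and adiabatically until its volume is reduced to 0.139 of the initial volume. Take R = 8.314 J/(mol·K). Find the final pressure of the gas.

3680 kPa

P₁ = nRT₁/V₁ = 3.97×8.314×342/36.1 = 313 kPa.
Adiabatic: TV^(γ−1) = const ⇒ T₂ = 342×(7.19)^0.250 = 560 K; PV^γ = const ⇒ P₂ = 3680 kPa.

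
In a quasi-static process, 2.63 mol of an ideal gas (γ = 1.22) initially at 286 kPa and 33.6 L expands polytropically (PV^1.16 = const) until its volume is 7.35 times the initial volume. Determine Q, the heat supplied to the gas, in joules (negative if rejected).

4480 J

T₁ = P₁V₁/(nR) = 286×33.6/(2.63×8.314) = 439 K.
Polytropic n=1.16: T₂ = T₁(V₁/V₂)^(n−1) = 439×(0.136)^0.16 = 319 K; P₂ = P₁(V₁/V₂)^n = 28.3 kPa.
W = (P₁V₁−P₂V₂)/(n−1) = (286×33.6−28.3×247)/0.16 = 16400 J.
ΔU = nCvΔT = 2.63×37.8×(319−439) = -11900 J.
Q = ΔU + W = 4480 J.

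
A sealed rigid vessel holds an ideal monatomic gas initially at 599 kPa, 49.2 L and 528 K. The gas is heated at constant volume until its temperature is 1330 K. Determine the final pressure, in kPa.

1510 kPa

Isochoric: V stays 49.2 L; P/T = const ⇒ T₂ = 1330 K, P₂ = 1510 kPa.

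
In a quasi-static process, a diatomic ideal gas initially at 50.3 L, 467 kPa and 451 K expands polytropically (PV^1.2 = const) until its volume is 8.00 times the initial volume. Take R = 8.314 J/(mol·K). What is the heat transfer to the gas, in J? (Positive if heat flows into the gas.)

n = P₁V₁/(RT₁) = 467×50.3/(8.314×451) = 6.26 mol.
Polytropic n=1.2: T₂ = T₁(V₁/V₂)^(n−1) = 451×(0.125)^0.20 = 298 K; P₂ = P₁(V₁/V₂)^n = 38.5 kPa.
W = (P₁V₁−P₂V₂)/(n−1) = (467×50.3−38.5×402)/0.20 = 40000 J.
ΔU = nCvΔT = 6.26×20.8×(298−451) = -20000 J.
Q = ΔU + W = 20000 J.

20000 J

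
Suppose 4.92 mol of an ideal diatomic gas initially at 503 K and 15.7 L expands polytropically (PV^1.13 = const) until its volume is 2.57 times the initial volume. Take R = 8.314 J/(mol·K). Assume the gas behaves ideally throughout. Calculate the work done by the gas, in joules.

18300 J

P₁ = nRT₁/V₁ = 4.92×8.314×503/15.7 = 1310 kPa.
Polytropic n=1.13: T₂ = T₁(V₁/V₂)^(n−1) = 503×(0.389)^0.13 = 445 K; P₂ = P₁(V₁/V₂)^n = 451 kPa.
W = (P₁V₁−P₂V₂)/(n−1) = (1310×15.7−451×40.3)/0.13 = 18300 J.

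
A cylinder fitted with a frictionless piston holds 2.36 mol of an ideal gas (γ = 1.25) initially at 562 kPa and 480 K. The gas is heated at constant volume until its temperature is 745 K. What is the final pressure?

V₁ = nRT₁/P₁ = 2.36×8.314×480/562 = 16.8 L.
Isochoric: V stays 16.8 L; P/T = const ⇒ T₂ = 745 K, P₂ = 872 kPa.

872 kPa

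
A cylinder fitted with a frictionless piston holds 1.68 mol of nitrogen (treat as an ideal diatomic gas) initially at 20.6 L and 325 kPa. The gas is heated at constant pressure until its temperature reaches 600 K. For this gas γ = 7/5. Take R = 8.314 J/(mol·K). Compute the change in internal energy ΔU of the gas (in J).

4210 J

T₁ = P₁V₁/(nR) = 325×20.6/(1.68×8.314) = 479 K.
Isobaric: P stays 325 kPa; V/T = const ⇒ T₂ = 600 K, V₂ = 25.8 L.
For an ideal gas ΔU = nCvΔT with Cv = (5/2)R = 20.8 J/(mol·K).
ΔU = 1.68×20.8×(600−479) = 4210 J.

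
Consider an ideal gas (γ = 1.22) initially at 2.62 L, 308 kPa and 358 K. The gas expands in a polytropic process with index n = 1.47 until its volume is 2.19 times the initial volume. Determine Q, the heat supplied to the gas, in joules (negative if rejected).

-601 J

n = P₁V₁/(RT₁) = 308×2.62/(8.314×358) = 0.271 mol.
Polytropic n=1.47: T₂ = T₁(V₁/V₂)^(n−1) = 358×(0.457)^0.47 = 248 K; P₂ = P₁(V₁/V₂)^n = 97.3 kPa.
W = (P₁V₁−P₂V₂)/(n−1) = (308×2.62−97.3×5.74)/0.47 = 529 J.
ΔU = nCvΔT = 0.271×37.8×(248−358) = -1130 J.
Q = ΔU + W = -601 J.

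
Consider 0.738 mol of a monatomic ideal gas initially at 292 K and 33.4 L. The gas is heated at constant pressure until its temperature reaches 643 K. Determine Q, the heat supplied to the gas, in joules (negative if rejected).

5380 J

P₁ = nRT₁/V₁ = 0.738×8.314×292/33.4 = 53.6 kPa.
Isobaric: P stays 53.6 kPa; V/T = const ⇒ T₂ = 643 K, V₂ = 73.5 L.
W = PΔV = 53.6×(73.5−33.4) kPa·L = 2150 J.
ΔU = nCvΔT = 0.738×12.5×(643−292) = 3230 J.
Q = ΔU + W = nCpΔT = 5380 J.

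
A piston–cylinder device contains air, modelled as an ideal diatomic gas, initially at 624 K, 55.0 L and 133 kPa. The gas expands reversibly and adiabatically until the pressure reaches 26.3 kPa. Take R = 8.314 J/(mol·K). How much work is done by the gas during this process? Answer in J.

6780 J

n = P₁V₁/(RT₁) = 133×55.0/(8.314×624) = 1.41 mol.
Adiabatic: T₂/T₁ = (P₂/P₁)^((γ−1)/γ) ⇒ T₂ = 624×(0.198)^0.286 = 393 K; V₂ = 175 L.
ΔU = nCvΔT = 1.41×20.8×(393−624) = -6780 J.
Q = 0 for an adiabatic process, so W = −ΔU = 6780 J.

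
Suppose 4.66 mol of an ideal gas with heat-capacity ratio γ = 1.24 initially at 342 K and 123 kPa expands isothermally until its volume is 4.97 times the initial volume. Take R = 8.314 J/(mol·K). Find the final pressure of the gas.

24.7 kPa

V₁ = nRT₁/P₁ = 4.66×8.314×342/123 = 108 L.
Isothermal: T stays 342 K; PV = const ⇒ V₂ = 535 L, P₂ = 24.7 kPa.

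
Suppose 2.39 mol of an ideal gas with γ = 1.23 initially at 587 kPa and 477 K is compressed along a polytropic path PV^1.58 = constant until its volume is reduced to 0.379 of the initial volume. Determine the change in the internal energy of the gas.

31100 J

V₁ = nRT₁/P₁ = 2.39×8.314×477/587 = 16.1 L.
Polytropic n=1.58: T₂ = T₁(V₁/V₂)^(n−1) = 477×(2.64)^0.58 = 837 K; P₂ = P₁(V₁/V₂)^n = 2720 kPa.
For an ideal gas ΔU = nCvΔT with Cv = R/(γ−1) = 36.1 J/(mol·K).
ΔU = 2.39×36.1×(837−477) = 31100 J.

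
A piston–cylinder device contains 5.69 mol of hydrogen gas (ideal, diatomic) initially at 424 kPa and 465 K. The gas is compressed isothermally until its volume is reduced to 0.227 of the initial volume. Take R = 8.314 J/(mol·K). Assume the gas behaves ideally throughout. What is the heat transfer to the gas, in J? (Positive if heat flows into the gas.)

V₁ = nRT₁/P₁ = 5.69×8.314×465/424 = 51.9 L.
Isothermal: T stays 465 K; PV = const ⇒ V₂ = 11.8 L, P₂ = 1870 kPa.
ΔU = 0 (ideal gas, T constant).
W = nRT ln(V₂/V₁) = 5.69×8.314×465×ln(0.227) = -32600 J.
Q = ΔU + W = -32600 J.

-32600 J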